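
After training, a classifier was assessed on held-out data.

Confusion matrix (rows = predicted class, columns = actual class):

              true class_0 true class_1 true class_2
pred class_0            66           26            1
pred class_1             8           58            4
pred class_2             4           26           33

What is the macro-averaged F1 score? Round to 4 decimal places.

0.6899

Per-class F1 score (2·TP/(2·TP+FP+FN)):
  class_0: TP=66, FP=26+1=27, FN=8+4=12 → 132/171 = 0.77193
  class_1: TP=58, FP=8+4=12, FN=26+26=52 → 116/180 = 0.64444
  class_2: TP=33, FP=4+26=30, FN=1+4=5 → 66/101 = 0.65347
Macro-F1 score = mean = (0.77193 + 0.64444 + 0.65347) / 3 = 0.6899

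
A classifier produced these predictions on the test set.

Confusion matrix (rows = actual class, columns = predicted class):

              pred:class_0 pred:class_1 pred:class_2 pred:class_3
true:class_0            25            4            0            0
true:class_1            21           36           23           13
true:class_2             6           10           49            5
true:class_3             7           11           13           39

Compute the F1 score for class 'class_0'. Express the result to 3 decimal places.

0.568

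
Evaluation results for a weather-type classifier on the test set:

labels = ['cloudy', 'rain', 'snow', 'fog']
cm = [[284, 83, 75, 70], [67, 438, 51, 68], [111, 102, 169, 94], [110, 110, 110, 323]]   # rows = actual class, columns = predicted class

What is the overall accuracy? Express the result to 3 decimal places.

Accuracy = trace / total = (284+438+169+323=1214) / 2265 = 1214/2265 = 0.536

0.536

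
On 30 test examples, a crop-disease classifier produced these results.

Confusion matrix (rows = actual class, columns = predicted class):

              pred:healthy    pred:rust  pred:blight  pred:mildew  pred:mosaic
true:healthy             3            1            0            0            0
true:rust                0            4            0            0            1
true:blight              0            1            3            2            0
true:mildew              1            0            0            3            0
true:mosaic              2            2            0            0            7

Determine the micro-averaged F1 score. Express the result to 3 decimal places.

Micro-averaging pools counts across classes: ΣTP=20, ΣFP=10, ΣFN=10.
Micro-F1 score = 2·TP/(2·TP+FP+FN) on pooled counts = 0.667 (equals overall accuracy in single-label multiclass).

0.667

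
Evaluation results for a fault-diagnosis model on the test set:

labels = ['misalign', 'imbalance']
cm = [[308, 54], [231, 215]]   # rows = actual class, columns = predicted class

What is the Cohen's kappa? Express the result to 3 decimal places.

0.318

Observed agreement pₒ = trace/N = 523/808 = 0.6473
Expected agreement pₑ = Σ (rowᵢ·colᵢ)/N² = (362·539 + 446·269)/808² = 0.4826
κ = (pₒ − pₑ)/(1 − pₑ) = (0.6473 − 0.4826)/(1 − 0.4826) = 0.318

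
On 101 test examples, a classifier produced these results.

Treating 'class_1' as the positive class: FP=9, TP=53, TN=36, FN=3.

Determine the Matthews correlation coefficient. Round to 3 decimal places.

MCC = (TP·TN − FP·FN) / √((TP+FP)(TP+FN)(TN+FP)(TN+FN))
Numerator = 53·36 − 9·3 = 1881
Denominator = √(62·56·45·39) = √6093360 = 2468.4732
MCC = 1881 / 2468.4732 = 0.762

0.762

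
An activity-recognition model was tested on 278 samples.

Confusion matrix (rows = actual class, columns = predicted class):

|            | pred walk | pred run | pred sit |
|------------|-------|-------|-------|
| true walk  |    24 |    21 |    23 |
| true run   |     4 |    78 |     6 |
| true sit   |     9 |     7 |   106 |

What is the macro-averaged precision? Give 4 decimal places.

0.7232

Per-class precision (TP/(TP+FP)):
  walk: TP=24, FP=4+9=13 → 24/37 = 0.64865
  run: TP=78, FP=21+7=28 → 78/106 = 0.73585
  sit: TP=106, FP=23+6=29 → 106/135 = 0.78519
Macro-precision = mean = (0.64865 + 0.73585 + 0.78519) / 3 = 0.7232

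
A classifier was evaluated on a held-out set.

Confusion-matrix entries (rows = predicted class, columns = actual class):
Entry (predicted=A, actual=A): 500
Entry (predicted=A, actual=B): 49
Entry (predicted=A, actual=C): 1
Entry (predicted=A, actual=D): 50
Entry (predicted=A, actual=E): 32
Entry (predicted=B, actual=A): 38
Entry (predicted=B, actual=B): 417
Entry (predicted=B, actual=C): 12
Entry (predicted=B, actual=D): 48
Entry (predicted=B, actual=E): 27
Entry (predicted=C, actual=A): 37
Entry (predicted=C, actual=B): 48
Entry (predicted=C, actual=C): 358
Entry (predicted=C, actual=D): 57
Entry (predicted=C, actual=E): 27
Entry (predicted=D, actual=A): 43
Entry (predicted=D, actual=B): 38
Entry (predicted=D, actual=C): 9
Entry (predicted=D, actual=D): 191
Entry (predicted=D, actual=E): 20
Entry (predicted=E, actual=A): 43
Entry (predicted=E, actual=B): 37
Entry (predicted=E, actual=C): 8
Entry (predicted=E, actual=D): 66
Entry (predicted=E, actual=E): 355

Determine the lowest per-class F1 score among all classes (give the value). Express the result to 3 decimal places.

Per-class F1 score (2·TP/(2·TP+FP+FN)):
  A: TP=500, FP=49+1+50+32=132, FN=38+37+43+43=161 → 1000/1293 = 0.7734
  B: TP=417, FP=38+12+48+27=125, FN=49+48+38+37=172 → 834/1131 = 0.7374
  C: TP=358, FP=37+48+57+27=169, FN=1+12+9+8=30 → 716/915 = 0.7825
  D: TP=191, FP=43+38+9+20=110, FN=50+48+57+66=221 → 382/713 = 0.5358
  E: TP=355, FP=43+37+8+66=154, FN=32+27+27+20=106 → 710/970 = 0.7320
Lowest is class 'D' with F1 score = 0.536.

0.536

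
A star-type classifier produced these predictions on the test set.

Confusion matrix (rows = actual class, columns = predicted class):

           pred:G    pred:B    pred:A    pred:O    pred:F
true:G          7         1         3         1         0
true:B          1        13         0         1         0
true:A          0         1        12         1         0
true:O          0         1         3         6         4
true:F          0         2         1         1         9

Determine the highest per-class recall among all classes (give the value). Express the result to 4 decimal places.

0.8667

Per-class recall (TP/(TP+FN)):
  G: TP=7, FN=1+3+1+0=5 → 7/12 = 0.58333
  B: TP=13, FN=1+0+1+0=2 → 13/15 = 0.86667
  A: TP=12, FN=0+1+1+0=2 → 12/14 = 0.85714
  O: TP=6, FN=0+1+3+4=8 → 6/14 = 0.42857
  F: TP=9, FN=0+2+1+1=4 → 9/13 = 0.69231
Highest is class 'B' with recall = 0.8667.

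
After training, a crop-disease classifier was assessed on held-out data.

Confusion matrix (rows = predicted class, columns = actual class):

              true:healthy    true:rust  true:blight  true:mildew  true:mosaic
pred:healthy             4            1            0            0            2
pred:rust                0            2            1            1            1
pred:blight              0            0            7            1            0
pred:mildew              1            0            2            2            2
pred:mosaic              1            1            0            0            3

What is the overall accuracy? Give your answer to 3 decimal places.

0.563

Accuracy = trace / total = (4+2+7+2+3=18) / 32 = 18/32 = 0.563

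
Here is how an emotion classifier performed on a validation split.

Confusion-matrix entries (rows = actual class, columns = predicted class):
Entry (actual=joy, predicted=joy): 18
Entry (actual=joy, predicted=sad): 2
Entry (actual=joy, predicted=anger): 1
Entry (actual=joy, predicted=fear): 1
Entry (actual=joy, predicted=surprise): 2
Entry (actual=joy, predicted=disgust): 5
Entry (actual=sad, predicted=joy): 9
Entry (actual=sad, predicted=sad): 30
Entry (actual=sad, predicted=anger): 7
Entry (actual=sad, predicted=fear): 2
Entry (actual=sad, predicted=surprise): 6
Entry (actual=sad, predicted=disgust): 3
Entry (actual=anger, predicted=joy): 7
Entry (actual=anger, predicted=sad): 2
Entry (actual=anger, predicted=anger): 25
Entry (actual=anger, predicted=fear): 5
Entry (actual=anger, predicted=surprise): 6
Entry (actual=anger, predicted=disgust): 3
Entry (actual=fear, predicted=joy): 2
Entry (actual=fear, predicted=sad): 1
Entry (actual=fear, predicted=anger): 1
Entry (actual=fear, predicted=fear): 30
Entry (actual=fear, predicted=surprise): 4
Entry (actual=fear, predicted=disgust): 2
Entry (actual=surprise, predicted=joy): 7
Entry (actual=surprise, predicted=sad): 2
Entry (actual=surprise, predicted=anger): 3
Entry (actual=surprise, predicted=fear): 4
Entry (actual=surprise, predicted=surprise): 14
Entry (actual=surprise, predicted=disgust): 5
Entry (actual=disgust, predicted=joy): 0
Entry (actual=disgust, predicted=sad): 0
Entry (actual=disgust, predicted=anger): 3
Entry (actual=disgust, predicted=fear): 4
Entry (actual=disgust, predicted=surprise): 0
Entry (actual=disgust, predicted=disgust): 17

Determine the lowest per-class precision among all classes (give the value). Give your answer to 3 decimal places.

0.419

Per-class precision (TP/(TP+FP)):
  joy: TP=18, FP=9+7+2+7+0=25 → 18/43 = 0.4186
  sad: TP=30, FP=2+2+1+2+0=7 → 30/37 = 0.8108
  anger: TP=25, FP=1+7+1+3+3=15 → 25/40 = 0.6250
  fear: TP=30, FP=1+2+5+4+4=16 → 30/46 = 0.6522
  surprise: TP=14, FP=2+6+6+4+0=18 → 14/32 = 0.4375
  disgust: TP=17, FP=5+3+3+2+5=18 → 17/35 = 0.4857
Lowest is class 'joy' with precision = 0.419.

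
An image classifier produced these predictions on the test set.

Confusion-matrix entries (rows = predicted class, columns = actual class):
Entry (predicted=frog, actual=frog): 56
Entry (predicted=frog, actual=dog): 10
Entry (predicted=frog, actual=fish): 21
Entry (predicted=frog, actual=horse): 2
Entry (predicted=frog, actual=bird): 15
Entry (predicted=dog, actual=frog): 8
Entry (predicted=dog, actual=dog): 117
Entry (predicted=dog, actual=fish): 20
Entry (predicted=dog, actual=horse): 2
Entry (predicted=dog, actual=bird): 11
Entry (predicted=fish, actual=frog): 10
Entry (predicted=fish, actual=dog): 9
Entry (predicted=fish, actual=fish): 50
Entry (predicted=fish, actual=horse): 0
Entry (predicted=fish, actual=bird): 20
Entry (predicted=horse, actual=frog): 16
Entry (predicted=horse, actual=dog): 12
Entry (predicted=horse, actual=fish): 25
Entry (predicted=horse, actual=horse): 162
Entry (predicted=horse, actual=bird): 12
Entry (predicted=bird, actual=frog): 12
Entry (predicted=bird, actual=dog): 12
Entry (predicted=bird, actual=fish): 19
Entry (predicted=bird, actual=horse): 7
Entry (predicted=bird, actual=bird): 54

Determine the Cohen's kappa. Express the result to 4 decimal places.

Observed agreement pₒ = trace/N = 439/682 = 0.64370
Expected agreement pₑ = Σ (rowᵢ·colᵢ)/N² = (102·104 + 160·158 + 135·89 + 173·227 + 112·104)/682² = 0.21246
κ = (pₒ − pₑ)/(1 − pₑ) = (0.64370 − 0.21246)/(1 − 0.21246) = 0.5476

0.5476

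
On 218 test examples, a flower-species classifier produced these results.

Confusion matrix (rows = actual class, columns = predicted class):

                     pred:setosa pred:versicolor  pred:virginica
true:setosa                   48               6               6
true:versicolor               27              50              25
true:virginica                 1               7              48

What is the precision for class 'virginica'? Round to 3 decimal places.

precision = TP/(TP+FP).
virginica: TP=48, FP=6+25=31 → 48/79 = 0.6076

0.608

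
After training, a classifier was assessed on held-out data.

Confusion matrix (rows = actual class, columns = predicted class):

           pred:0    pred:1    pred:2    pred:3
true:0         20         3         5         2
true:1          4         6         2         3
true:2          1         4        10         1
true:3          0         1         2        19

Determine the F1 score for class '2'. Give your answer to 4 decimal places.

0.5714

One-vs-rest for '2': TP = diagonal; FP = other classes predicted '2'; FN = '2' predicted as other.
F1 score = 2·TP/(2·TP+FP+FN).
2: TP=10, FP=5+2+2=9, FN=1+4+1=6 → 20/35 = 0.57143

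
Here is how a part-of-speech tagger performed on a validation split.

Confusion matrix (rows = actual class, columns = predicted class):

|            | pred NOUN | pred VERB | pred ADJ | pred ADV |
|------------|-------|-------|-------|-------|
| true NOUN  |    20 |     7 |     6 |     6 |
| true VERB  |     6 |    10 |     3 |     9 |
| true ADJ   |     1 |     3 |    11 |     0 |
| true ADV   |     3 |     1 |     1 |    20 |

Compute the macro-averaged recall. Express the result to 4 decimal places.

Per-class recall (TP/(TP+FN)):
  NOUN: TP=20, FN=7+6+6=19 → 20/39 = 0.51282
  VERB: TP=10, FN=6+3+9=18 → 10/28 = 0.35714
  ADJ: TP=11, FN=1+3+0=4 → 11/15 = 0.73333
  ADV: TP=20, FN=3+1+1=5 → 20/25 = 0.80000
Macro-recall = mean = (0.51282 + 0.35714 + 0.73333 + 0.80000) / 4 = 0.6008

0.6008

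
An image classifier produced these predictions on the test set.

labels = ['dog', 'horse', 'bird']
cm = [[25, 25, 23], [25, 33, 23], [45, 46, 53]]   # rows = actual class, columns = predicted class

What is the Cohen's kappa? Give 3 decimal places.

Observed agreement pₒ = trace/N = 111/298 = 0.3725
Expected agreement pₑ = Σ (rowᵢ·colᵢ)/N² = (73·95 + 81·104 + 144·99)/298² = 0.3335
κ = (pₒ − pₑ)/(1 − pₑ) = (0.3725 − 0.3335)/(1 − 0.3335) = 0.059

0.059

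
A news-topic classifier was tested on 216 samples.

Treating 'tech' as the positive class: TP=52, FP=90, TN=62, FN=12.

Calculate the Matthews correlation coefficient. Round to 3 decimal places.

MCC = (TP·TN − FP·FN) / √((TP+FP)(TP+FN)(TN+FP)(TN+FN))
Numerator = 52·62 − 90·12 = 2144
Denominator = √(142·64·152·74) = √102221824 = 10110.4809
MCC = 2144 / 10110.4809 = 0.212

0.212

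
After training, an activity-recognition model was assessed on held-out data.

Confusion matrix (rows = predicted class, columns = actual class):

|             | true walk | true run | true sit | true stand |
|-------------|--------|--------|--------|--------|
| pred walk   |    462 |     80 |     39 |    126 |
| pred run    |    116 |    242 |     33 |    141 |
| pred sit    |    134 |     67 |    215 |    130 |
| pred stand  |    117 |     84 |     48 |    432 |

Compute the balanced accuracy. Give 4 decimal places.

0.5580

Balanced accuracy = mean of per-class recall.
  walk: recall = 462/829 = 0.55730
  run: recall = 242/473 = 0.51163
  sit: recall = 215/335 = 0.64179
  stand: recall = 432/829 = 0.52111
Mean = (0.55730 + 0.51163 + 0.64179 + 0.52111) / 4 = 0.5580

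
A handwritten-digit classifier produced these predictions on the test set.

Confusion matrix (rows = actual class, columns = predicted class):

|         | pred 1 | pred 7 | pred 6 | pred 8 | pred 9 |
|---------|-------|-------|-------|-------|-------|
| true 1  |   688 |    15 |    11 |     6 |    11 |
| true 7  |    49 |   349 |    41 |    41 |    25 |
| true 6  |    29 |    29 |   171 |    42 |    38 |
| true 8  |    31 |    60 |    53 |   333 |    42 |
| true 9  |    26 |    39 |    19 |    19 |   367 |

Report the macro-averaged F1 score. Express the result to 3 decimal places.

0.723

Per-class F1 score (2·TP/(2·TP+FP+FN)):
  1: TP=688, FP=49+29+31+26=135, FN=15+11+6+11=43 → 1376/1554 = 0.8855
  7: TP=349, FP=15+29+60+39=143, FN=49+41+41+25=156 → 698/997 = 0.7001
  6: TP=171, FP=11+41+53+19=124, FN=29+29+42+38=138 → 342/604 = 0.5662
  8: TP=333, FP=6+41+42+19=108, FN=31+60+53+42=186 → 666/960 = 0.6938
  9: TP=367, FP=11+25+38+42=116, FN=26+39+19+19=103 → 734/953 = 0.7702
Macro-F1 score = mean = (0.8855 + 0.7001 + 0.5662 + 0.6938 + 0.7702) / 5 = 0.723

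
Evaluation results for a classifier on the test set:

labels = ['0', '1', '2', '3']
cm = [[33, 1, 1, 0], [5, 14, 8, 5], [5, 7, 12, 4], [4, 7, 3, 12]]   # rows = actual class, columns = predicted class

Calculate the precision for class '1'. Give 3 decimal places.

Treat '1' as positive and all other classes as negative.
precision = TP/(TP+FP).
1: TP=14, FP=1+7+7=15 → 14/29 = 0.4828

0.483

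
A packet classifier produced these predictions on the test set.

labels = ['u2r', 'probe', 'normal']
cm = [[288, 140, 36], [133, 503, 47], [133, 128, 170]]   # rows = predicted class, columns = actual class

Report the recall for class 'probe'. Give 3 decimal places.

recall = TP/(TP+FN).
probe: TP=503, FN=140+128=268 → 503/771 = 0.6524

0.652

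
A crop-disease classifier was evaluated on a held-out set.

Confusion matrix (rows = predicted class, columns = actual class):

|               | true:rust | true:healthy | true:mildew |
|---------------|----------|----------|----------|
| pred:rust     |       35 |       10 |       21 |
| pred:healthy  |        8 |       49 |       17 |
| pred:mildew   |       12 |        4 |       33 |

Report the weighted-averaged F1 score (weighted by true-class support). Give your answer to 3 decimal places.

Per-class F1 score (2·TP/(2·TP+FP+FN)):
  rust: TP=35, FP=10+21=31, FN=8+12=20 → 70/121 = 0.5785
  healthy: TP=49, FP=8+17=25, FN=10+4=14 → 98/137 = 0.7153
  mildew: TP=33, FP=12+4=16, FN=21+17=38 → 66/120 = 0.5500
Weighted-F1 score = Σ (supportᵢ/N)·F1 scoreᵢ with N=189: (55/189)·0.5785 + (63/189)·0.7153 + (71/189)·0.5500 = 0.613

0.613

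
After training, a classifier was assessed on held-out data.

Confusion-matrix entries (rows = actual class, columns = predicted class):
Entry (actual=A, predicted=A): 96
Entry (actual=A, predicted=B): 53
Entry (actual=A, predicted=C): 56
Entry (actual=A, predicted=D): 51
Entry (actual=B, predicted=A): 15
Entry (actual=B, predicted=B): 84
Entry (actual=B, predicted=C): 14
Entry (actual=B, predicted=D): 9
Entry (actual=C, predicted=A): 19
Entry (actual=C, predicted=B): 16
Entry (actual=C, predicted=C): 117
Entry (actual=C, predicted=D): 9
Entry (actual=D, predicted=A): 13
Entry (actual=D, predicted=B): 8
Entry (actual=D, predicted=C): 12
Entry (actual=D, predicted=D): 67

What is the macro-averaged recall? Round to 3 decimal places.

0.615

Per-class recall (TP/(TP+FN)):
  A: TP=96, FN=53+56+51=160 → 96/256 = 0.3750
  B: TP=84, FN=15+14+9=38 → 84/122 = 0.6885
  C: TP=117, FN=19+16+9=44 → 117/161 = 0.7267
  D: TP=67, FN=13+8+12=33 → 67/100 = 0.6700
Macro-recall = mean = (0.3750 + 0.6885 + 0.7267 + 0.6700) / 4 = 0.615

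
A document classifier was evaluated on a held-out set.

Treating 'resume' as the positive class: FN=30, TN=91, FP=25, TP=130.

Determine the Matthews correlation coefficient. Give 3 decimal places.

MCC = (TP·TN − FP·FN) / √((TP+FP)(TP+FN)(TN+FP)(TN+FN))
Numerator = 130·91 − 25·30 = 11080
Denominator = √(155·160·116·121) = √348092800 = 18657.2452
MCC = 11080 / 18657.2452 = 0.594

0.594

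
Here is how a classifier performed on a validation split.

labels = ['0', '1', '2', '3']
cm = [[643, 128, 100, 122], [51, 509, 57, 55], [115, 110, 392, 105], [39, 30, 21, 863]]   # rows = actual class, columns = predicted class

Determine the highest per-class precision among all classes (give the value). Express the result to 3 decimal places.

Per-class precision (TP/(TP+FP)):
  0: TP=643, FP=51+115+39=205 → 643/848 = 0.7583
  1: TP=509, FP=128+110+30=268 → 509/777 = 0.6551
  2: TP=392, FP=100+57+21=178 → 392/570 = 0.6877
  3: TP=863, FP=122+55+105=282 → 863/1145 = 0.7537
Highest is class '0' with precision = 0.758.

0.758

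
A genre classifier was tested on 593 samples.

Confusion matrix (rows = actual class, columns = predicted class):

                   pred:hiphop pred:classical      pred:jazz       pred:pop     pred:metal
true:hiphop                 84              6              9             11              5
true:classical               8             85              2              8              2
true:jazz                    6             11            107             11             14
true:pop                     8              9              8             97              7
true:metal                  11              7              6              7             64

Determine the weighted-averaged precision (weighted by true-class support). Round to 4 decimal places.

0.7394

Per-class precision (TP/(TP+FP)):
  hiphop: TP=84, FP=8+6+8+11=33 → 84/117 = 0.71795
  classical: TP=85, FP=6+11+9+7=33 → 85/118 = 0.72034
  jazz: TP=107, FP=9+2+8+6=25 → 107/132 = 0.81061
  pop: TP=97, FP=11+8+11+7=37 → 97/134 = 0.72388
  metal: TP=64, FP=5+2+14+7=28 → 64/92 = 0.69565
Weighted-precision = Σ (supportᵢ/N)·precisionᵢ with N=593: (115/593)·0.71795 + (105/593)·0.72034 + (149/593)·0.81061 + (129/593)·0.72388 + (95/593)·0.69565 = 0.7394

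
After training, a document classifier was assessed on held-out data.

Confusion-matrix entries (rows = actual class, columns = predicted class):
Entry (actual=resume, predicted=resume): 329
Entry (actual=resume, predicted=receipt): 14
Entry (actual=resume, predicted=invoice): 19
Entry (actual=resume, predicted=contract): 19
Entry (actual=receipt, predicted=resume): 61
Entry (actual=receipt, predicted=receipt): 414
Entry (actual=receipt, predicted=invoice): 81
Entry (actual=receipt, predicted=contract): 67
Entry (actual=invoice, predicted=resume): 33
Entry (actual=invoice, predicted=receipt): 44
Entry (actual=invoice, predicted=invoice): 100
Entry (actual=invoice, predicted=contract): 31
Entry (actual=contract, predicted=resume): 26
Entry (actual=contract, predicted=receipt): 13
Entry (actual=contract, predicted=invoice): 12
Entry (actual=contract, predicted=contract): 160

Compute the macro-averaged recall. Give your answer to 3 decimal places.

Per-class recall (TP/(TP+FN)):
  resume: TP=329, FN=14+19+19=52 → 329/381 = 0.8635
  receipt: TP=414, FN=61+81+67=209 → 414/623 = 0.6645
  invoice: TP=100, FN=33+44+31=108 → 100/208 = 0.4808
  contract: TP=160, FN=26+13+12=51 → 160/211 = 0.7583
Macro-recall = mean = (0.8635 + 0.6645 + 0.4808 + 0.7583) / 4 = 0.692

0.692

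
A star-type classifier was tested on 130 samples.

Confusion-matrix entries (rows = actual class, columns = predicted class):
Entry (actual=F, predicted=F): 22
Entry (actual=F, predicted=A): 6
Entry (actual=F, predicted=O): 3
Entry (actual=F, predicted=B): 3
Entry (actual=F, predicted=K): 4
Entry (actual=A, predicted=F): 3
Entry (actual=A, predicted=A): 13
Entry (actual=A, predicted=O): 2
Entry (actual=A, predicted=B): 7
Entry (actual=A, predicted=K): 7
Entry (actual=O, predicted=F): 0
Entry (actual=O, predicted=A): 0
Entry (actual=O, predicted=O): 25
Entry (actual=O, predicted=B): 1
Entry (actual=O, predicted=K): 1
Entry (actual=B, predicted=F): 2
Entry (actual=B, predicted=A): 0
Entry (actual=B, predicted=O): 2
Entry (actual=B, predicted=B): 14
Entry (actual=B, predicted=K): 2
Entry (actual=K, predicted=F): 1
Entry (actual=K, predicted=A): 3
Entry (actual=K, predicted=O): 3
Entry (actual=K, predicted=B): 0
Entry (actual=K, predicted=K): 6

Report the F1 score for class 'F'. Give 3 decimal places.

0.667

One-vs-rest for 'F': TP = diagonal; FP = other classes predicted 'F'; FN = 'F' predicted as other.
F1 score = 2·TP/(2·TP+FP+FN).
F: TP=22, FP=3+0+2+1=6, FN=6+3+3+4=16 → 44/66 = 0.6667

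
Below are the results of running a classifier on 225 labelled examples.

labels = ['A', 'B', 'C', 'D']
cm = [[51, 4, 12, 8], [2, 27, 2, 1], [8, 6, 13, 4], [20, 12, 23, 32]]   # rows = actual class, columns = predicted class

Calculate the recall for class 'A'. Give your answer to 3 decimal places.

recall = TP/(TP+FN).
A: TP=51, FN=4+12+8=24 → 51/75 = 0.6800

0.680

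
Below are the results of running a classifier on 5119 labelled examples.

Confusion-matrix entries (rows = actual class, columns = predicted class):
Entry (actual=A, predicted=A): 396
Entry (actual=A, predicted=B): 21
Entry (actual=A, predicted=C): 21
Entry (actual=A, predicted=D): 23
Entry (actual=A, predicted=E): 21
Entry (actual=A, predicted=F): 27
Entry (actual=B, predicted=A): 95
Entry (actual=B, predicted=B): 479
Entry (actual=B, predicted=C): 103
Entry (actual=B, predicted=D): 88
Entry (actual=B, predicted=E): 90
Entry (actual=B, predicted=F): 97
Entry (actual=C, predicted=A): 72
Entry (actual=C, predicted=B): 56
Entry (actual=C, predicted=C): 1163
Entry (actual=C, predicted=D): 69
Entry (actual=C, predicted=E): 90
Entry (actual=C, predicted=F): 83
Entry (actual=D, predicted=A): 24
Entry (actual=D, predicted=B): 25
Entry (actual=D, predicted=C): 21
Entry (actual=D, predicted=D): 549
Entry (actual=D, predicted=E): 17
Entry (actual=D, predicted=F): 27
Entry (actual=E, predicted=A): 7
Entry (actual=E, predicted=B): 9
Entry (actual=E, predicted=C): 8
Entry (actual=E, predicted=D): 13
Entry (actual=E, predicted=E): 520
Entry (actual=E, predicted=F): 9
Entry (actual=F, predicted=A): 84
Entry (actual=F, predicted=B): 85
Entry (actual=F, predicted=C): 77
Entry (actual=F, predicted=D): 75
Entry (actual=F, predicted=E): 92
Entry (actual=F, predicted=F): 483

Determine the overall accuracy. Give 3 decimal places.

Accuracy = trace / total = (396+479+1163+549+520+483=3590) / 5119 = 3590/5119 = 0.701

0.701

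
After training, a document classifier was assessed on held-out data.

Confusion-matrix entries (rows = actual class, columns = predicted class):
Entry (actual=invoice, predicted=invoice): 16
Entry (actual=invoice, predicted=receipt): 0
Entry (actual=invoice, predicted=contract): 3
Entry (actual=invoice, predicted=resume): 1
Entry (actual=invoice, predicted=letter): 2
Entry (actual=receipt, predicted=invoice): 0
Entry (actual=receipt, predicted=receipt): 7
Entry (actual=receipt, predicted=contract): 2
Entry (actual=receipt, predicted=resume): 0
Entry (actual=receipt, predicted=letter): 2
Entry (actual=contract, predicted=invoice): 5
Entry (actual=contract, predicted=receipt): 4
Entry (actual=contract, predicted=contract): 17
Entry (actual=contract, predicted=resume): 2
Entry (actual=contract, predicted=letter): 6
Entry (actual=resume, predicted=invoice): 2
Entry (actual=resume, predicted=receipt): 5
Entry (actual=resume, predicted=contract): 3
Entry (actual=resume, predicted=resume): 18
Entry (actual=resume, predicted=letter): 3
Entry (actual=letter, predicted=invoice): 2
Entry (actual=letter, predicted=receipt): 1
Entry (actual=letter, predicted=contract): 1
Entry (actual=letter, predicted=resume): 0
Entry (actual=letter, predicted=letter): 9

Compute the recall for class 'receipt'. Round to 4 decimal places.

0.6364

Take TP from the diagonal, FP from the rest of the 'receipt' prediction marginal, FN from the rest of the 'receipt' actual marginal.
recall = TP/(TP+FN).
receipt: TP=7, FN=0+2+0+2=4 → 7/11 = 0.63636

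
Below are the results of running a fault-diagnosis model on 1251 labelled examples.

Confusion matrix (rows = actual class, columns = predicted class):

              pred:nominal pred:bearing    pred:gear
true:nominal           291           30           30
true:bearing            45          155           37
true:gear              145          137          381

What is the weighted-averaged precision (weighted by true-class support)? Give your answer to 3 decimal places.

0.712

Per-class precision (TP/(TP+FP)):
  nominal: TP=291, FP=45+145=190 → 291/481 = 0.6050
  bearing: TP=155, FP=30+137=167 → 155/322 = 0.4814
  gear: TP=381, FP=30+37=67 → 381/448 = 0.8504
Weighted-precision = Σ (supportᵢ/N)·precisionᵢ with N=1251: (351/1251)·0.6050 + (237/1251)·0.4814 + (663/1251)·0.8504 = 0.712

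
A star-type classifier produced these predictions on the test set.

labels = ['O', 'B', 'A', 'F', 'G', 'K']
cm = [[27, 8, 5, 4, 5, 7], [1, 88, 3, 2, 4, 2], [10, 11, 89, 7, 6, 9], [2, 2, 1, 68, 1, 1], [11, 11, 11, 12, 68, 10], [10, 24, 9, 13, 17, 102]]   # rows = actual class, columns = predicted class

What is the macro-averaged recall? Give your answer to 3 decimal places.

Per-class recall (TP/(TP+FN)):
  O: TP=27, FN=8+5+4+5+7=29 → 27/56 = 0.4821
  B: TP=88, FN=1+3+2+4+2=12 → 88/100 = 0.8800
  A: TP=89, FN=10+11+7+6+9=43 → 89/132 = 0.6742
  F: TP=68, FN=2+2+1+1+1=7 → 68/75 = 0.9067
  G: TP=68, FN=11+11+11+12+10=55 → 68/123 = 0.5528
  K: TP=102, FN=10+24+9+13+17=73 → 102/175 = 0.5829
Macro-recall = mean = (0.4821 + 0.8800 + 0.6742 + 0.9067 + 0.5528 + 0.5829) / 6 = 0.680

0.680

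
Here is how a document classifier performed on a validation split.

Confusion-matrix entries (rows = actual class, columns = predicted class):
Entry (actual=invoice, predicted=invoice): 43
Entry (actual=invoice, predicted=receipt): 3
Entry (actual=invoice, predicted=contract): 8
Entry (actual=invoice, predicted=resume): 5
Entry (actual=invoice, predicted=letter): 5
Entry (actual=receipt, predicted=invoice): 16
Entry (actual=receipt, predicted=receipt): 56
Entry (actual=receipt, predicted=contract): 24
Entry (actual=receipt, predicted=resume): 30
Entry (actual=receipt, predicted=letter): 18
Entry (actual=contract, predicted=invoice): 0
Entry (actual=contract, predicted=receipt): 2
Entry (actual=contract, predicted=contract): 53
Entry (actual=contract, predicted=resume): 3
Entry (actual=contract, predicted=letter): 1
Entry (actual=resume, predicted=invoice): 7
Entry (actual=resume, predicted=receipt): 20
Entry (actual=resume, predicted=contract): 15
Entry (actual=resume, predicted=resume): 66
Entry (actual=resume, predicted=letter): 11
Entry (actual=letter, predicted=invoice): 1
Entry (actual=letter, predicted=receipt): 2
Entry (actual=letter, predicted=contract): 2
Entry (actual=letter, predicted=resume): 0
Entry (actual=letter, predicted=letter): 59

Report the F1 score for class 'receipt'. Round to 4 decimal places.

0.4934

Treat 'receipt' as positive and all other classes as negative.
F1 score = 2·TP/(2·TP+FP+FN).
receipt: TP=56, FP=3+2+20+2=27, FN=16+24+30+18=88 → 112/227 = 0.49339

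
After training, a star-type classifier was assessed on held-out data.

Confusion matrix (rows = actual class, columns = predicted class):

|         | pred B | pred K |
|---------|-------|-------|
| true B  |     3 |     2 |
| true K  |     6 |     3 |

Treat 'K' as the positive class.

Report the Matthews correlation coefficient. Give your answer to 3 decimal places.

-0.067

MCC = (TP·TN − FP·FN) / √((TP+FP)(TP+FN)(TN+FP)(TN+FN))
Numerator = 3·3 − 2·6 = -3
Denominator = √(5·9·5·9) = √2025 = 45.0000
MCC = -3 / 45.0000 = -0.067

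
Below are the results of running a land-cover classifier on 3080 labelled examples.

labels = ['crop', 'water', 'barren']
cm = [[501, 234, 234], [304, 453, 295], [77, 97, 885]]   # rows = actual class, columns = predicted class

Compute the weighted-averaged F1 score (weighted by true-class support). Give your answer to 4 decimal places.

Per-class F1 score (2·TP/(2·TP+FP+FN)):
  crop: TP=501, FP=304+77=381, FN=234+234=468 → 1002/1851 = 0.54133
  water: TP=453, FP=234+97=331, FN=304+295=599 → 906/1836 = 0.49346
  barren: TP=885, FP=234+295=529, FN=77+97=174 → 1770/2473 = 0.71573
Weighted-F1 score = Σ (supportᵢ/N)·F1 scoreᵢ with N=3080: (969/3080)·0.54133 + (1052/3080)·0.49346 + (1059/3080)·0.71573 = 0.5849

0.5849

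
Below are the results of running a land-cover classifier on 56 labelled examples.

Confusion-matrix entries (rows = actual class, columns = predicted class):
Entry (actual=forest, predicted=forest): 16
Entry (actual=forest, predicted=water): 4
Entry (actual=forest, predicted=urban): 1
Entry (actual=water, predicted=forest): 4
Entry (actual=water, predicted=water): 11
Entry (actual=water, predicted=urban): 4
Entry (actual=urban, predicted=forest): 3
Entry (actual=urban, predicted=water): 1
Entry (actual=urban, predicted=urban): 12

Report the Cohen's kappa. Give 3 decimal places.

Observed agreement pₒ = trace/N = 39/56 = 0.6964
Expected agreement pₑ = Σ (rowᵢ·colᵢ)/N² = (21·23 + 19·16 + 16·17)/56² = 0.3377
κ = (pₒ − pₑ)/(1 − pₑ) = (0.6964 − 0.3377)/(1 − 0.3377) = 0.542

0.542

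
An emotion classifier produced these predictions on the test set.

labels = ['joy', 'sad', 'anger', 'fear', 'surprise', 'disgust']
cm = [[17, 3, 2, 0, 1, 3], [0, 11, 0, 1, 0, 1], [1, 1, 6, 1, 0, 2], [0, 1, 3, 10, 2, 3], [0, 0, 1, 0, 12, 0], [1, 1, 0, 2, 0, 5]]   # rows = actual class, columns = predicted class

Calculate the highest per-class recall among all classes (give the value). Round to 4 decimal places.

0.9231

Per-class recall (TP/(TP+FN)):
  joy: TP=17, FN=3+2+0+1+3=9 → 17/26 = 0.65385
  sad: TP=11, FN=0+0+1+0+1=2 → 11/13 = 0.84615
  anger: TP=6, FN=1+1+1+0+2=5 → 6/11 = 0.54545
  fear: TP=10, FN=0+1+3+2+3=9 → 10/19 = 0.52632
  surprise: TP=12, FN=0+0+1+0+0=1 → 12/13 = 0.92308
  disgust: TP=5, FN=1+1+0+2+0=4 → 5/9 = 0.55556
Highest is class 'surprise' with recall = 0.9231.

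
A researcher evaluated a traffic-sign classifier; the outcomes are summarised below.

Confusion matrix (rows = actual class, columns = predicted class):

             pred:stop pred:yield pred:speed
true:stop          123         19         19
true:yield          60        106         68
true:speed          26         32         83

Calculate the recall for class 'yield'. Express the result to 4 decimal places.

One-vs-rest for 'yield': TP = diagonal; FP = other classes predicted 'yield'; FN = 'yield' predicted as other.
recall = TP/(TP+FN).
yield: TP=106, FN=60+68=128 → 106/234 = 0.45299

0.4530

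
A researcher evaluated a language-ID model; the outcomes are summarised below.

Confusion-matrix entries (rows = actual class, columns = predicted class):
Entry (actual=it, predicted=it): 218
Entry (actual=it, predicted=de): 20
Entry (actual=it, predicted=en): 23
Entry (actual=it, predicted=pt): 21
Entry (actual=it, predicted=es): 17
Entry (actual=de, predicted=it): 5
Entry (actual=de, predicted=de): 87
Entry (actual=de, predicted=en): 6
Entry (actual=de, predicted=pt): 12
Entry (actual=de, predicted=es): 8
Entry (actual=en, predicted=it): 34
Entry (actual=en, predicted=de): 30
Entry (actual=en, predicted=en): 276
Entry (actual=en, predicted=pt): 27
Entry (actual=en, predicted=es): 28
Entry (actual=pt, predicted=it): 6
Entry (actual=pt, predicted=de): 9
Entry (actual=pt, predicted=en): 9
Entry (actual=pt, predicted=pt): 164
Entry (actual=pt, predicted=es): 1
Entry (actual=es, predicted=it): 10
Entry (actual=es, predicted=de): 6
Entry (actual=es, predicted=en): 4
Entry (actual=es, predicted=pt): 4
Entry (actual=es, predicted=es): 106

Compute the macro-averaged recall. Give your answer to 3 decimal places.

0.770

Per-class recall (TP/(TP+FN)):
  it: TP=218, FN=20+23+21+17=81 → 218/299 = 0.7291
  de: TP=87, FN=5+6+12+8=31 → 87/118 = 0.7373
  en: TP=276, FN=34+30+27+28=119 → 276/395 = 0.6987
  pt: TP=164, FN=6+9+9+1=25 → 164/189 = 0.8677
  es: TP=106, FN=10+6+4+4=24 → 106/130 = 0.8154
Macro-recall = mean = (0.7291 + 0.7373 + 0.6987 + 0.8677 + 0.8154) / 5 = 0.770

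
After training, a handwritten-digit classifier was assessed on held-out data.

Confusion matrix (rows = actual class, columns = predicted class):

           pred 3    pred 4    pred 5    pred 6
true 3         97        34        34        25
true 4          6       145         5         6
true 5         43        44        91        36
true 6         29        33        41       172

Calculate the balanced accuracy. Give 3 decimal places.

0.614

Balanced accuracy = mean of per-class recall.
  3: recall = 97/190 = 0.5105
  4: recall = 145/162 = 0.8951
  5: recall = 91/214 = 0.4252
  6: recall = 172/275 = 0.6255
Mean = (0.5105 + 0.8951 + 0.4252 + 0.6255) / 4 = 0.614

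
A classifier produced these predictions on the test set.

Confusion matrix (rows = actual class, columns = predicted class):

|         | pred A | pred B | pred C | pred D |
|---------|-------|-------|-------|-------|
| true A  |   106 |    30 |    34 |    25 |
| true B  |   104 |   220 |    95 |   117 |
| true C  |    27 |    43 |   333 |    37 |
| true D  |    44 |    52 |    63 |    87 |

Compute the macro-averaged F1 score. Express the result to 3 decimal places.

Per-class F1 score (2·TP/(2·TP+FP+FN)):
  A: TP=106, FP=104+27+44=175, FN=30+34+25=89 → 212/476 = 0.4454
  B: TP=220, FP=30+43+52=125, FN=104+95+117=316 → 440/881 = 0.4994
  C: TP=333, FP=34+95+63=192, FN=27+43+37=107 → 666/965 = 0.6902
  D: TP=87, FP=25+117+37=179, FN=44+52+63=159 → 174/512 = 0.3398
Macro-F1 score = mean = (0.4454 + 0.4994 + 0.6902 + 0.3398) / 4 = 0.494

0.494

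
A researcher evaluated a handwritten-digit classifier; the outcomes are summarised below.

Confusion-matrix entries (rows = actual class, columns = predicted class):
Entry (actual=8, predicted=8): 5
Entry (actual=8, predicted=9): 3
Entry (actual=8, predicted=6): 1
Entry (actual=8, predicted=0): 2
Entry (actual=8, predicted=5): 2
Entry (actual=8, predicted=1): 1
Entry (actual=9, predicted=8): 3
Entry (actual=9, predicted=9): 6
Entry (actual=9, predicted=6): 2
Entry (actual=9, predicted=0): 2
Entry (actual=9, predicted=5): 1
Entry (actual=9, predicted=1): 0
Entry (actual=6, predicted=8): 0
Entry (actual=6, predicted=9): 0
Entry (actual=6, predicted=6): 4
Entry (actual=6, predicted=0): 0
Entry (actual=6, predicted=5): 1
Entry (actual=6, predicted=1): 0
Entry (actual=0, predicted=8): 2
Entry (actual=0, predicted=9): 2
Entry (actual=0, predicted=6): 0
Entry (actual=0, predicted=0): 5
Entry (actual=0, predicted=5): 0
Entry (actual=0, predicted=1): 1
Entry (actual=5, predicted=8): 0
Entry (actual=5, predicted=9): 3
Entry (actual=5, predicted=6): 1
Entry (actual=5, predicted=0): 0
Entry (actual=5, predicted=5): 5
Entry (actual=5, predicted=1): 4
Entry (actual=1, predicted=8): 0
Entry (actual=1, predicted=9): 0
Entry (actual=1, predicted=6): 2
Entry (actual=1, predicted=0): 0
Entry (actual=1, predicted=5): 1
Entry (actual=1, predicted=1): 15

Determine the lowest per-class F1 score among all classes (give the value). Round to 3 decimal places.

0.417

Per-class F1 score (2·TP/(2·TP+FP+FN)):
  8: TP=5, FP=3+0+2+0+0=5, FN=3+1+2+2+1=9 → 10/24 = 0.4167
  9: TP=6, FP=3+0+2+3+0=8, FN=3+2+2+1+0=8 → 12/28 = 0.4286
  6: TP=4, FP=1+2+0+1+2=6, FN=0+0+0+1+0=1 → 8/15 = 0.5333
  0: TP=5, FP=2+2+0+0+0=4, FN=2+2+0+0+1=5 → 10/19 = 0.5263
  5: TP=5, FP=2+1+1+0+1=5, FN=0+3+1+0+4=8 → 10/23 = 0.4348
  1: TP=15, FP=1+0+0+1+4=6, FN=0+0+2+0+1=3 → 30/39 = 0.7692
Lowest is class '8' with F1 score = 0.417.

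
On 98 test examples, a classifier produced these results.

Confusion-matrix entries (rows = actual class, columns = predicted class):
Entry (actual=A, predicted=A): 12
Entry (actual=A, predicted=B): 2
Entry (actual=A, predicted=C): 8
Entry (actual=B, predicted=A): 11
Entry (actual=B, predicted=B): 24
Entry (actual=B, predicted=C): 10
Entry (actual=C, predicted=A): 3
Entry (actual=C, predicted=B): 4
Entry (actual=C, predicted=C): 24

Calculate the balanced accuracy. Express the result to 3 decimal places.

Balanced accuracy = mean of per-class recall.
  A: recall = 12/22 = 0.5455
  B: recall = 24/45 = 0.5333
  C: recall = 24/31 = 0.7742
Mean = (0.5455 + 0.5333 + 0.7742) / 3 = 0.618

0.618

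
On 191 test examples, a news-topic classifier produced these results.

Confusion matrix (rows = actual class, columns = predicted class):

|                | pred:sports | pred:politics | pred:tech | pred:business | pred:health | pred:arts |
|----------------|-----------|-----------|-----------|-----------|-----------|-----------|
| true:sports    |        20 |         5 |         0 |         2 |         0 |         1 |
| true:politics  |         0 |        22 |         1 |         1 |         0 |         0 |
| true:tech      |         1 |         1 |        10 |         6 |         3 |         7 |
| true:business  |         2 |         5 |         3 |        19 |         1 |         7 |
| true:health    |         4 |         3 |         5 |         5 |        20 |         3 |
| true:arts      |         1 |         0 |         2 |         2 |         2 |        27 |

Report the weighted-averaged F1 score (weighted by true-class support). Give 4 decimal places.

Per-class F1 score (2·TP/(2·TP+FP+FN)):
  sports: TP=20, FP=0+1+2+4+1=8, FN=5+0+2+0+1=8 → 40/56 = 0.71429
  politics: TP=22, FP=5+1+5+3+0=14, FN=0+1+1+0+0=2 → 44/60 = 0.73333
  tech: TP=10, FP=0+1+3+5+2=11, FN=1+1+6+3+7=18 → 20/49 = 0.40816
  business: TP=19, FP=2+1+6+5+2=16, FN=2+5+3+1+7=18 → 38/72 = 0.52778
  health: TP=20, FP=0+0+3+1+2=6, FN=4+3+5+5+3=20 → 40/66 = 0.60606
  arts: TP=27, FP=1+0+7+7+3=18, FN=1+0+2+2+2=7 → 54/79 = 0.68354
Weighted-F1 score = Σ (supportᵢ/N)·F1 scoreᵢ with N=191: (28/191)·0.71429 + (24/191)·0.73333 + (28/191)·0.40816 + (37/191)·0.52778 + (40/191)·0.60606 + (34/191)·0.68354 = 0.6075

0.6075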